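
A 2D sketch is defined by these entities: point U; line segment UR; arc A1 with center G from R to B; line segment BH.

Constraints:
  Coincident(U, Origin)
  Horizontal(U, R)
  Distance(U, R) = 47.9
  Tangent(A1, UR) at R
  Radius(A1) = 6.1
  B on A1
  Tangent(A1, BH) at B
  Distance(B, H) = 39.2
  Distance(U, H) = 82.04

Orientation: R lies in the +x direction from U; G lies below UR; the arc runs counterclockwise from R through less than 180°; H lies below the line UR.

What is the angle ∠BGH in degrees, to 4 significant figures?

81.16°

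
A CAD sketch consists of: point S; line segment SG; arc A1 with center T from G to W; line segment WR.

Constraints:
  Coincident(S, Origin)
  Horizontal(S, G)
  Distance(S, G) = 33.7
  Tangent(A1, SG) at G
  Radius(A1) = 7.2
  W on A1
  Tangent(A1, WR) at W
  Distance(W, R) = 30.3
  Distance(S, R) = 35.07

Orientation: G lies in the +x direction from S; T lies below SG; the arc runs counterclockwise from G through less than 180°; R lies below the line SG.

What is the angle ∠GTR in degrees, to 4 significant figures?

142.3°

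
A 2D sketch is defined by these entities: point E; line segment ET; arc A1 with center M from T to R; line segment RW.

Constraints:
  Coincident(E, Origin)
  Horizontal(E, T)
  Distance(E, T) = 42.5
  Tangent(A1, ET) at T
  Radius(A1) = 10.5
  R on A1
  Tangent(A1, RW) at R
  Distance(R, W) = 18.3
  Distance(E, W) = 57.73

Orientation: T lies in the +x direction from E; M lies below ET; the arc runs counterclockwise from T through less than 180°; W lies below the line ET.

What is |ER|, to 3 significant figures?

39.9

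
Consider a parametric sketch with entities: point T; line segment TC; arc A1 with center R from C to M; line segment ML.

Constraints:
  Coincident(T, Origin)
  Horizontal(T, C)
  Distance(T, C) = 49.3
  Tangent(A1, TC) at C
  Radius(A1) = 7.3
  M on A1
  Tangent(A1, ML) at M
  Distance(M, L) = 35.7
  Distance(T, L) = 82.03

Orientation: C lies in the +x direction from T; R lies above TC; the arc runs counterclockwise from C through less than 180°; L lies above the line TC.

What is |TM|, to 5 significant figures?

55.487

T is at the origin; TC is horizontal with |TC| = 49.3 and C on the +x side, so C = (49.300, 0.0000). Since A1 is tangent to TC there, RC ⟂ TC, so R = C + (0, 7.3) = (49.300, 7.3000). Since RM ⟂ ML (tangency), |RL| = √(7.3² + 35.7²) = 36.439 regardless of where M sits on A1. So L lies on both circle(T, 82.03) and circle(R, 36.439); the above-TC intersection is L = (75.074, 33.058). M is the foot of the tangent from L: M = (55.390, 3.2751).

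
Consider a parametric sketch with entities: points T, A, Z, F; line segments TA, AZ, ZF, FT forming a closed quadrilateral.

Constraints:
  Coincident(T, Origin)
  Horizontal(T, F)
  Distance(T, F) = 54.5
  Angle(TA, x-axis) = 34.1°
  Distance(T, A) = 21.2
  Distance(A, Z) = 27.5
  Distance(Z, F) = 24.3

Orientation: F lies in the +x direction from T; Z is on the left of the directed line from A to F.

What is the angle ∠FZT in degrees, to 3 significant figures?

91.0°

Checks: |AZ| = 27.50 ✓; |ZF| = 24.30 ✓.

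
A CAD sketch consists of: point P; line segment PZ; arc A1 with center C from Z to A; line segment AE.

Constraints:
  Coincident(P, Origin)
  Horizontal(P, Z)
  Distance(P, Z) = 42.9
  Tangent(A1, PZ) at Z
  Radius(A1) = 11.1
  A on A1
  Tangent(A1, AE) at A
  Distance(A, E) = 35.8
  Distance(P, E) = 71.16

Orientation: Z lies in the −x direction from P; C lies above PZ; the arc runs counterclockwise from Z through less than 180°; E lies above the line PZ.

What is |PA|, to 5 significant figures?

37.782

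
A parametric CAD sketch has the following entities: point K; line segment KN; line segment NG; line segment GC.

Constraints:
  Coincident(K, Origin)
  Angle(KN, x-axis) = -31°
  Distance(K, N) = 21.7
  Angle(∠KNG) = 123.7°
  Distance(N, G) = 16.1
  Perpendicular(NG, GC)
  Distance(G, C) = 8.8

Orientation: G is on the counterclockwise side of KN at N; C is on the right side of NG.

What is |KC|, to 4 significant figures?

38.90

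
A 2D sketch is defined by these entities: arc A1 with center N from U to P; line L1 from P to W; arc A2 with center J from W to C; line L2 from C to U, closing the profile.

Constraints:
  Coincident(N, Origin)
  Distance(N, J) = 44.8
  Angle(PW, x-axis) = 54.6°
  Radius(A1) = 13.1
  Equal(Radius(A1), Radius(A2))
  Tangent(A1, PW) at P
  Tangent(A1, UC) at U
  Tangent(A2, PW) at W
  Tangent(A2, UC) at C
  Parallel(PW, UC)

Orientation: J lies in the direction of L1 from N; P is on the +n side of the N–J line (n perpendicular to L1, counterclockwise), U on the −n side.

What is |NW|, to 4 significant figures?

46.68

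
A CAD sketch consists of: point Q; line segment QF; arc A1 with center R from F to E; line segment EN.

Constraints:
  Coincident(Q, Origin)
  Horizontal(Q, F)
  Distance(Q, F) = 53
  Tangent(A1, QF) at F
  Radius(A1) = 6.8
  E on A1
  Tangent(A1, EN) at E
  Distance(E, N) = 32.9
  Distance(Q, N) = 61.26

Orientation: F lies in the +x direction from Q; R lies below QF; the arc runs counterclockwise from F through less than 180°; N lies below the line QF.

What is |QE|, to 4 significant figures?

46.71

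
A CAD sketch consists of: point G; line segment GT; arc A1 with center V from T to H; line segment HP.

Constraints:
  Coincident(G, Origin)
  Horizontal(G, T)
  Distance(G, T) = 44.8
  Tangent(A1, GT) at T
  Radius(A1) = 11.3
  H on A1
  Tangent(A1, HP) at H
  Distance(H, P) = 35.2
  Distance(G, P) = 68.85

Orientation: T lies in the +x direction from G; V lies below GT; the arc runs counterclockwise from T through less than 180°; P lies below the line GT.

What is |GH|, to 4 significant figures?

38.10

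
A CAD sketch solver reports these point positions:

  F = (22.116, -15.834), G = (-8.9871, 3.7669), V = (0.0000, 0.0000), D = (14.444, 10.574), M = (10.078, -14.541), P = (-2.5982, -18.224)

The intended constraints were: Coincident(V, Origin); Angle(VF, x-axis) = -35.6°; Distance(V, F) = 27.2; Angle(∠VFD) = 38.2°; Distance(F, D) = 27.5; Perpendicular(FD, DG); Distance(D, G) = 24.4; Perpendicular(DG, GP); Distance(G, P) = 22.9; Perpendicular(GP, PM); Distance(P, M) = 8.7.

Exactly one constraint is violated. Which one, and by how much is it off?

Distance(P, M) = 8.7 — off by 4.50.

V = (0.00, 0.00) ✓; VF at -35.60° ✓; |VF| = 27.20 ✓; ∠VFD = 38.20° ✓; |FD| = 27.50 ✓; ∠(FD, DG) = 90.00° ✓; |DG| = 24.40 ✓; ∠(DG, GP) = 90.00° ✓; |GP| = 22.90 ✓; ∠(GP, PM) = 90.00° ✓; |PM| = 13.20 ✗.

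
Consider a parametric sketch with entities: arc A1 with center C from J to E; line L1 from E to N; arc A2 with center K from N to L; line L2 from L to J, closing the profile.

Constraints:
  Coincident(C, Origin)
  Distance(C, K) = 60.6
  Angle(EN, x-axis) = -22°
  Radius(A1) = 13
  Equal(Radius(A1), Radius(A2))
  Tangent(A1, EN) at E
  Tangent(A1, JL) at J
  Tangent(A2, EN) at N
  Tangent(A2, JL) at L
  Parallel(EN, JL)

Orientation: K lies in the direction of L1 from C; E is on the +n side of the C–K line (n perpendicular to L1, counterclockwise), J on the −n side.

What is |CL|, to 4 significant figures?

61.98

The slot axis is L1's direction at -22.0°, so u = (cos -22.0°, sin -22.0°) = (0.9272, -0.3746) and n = (−sin -22.0°, cos -22.0°) = (0.3746, 0.9272). C is at the origin and K lies 60.6 along u from C, so K = 60.6·u = (56.19, -22.70). Tangency of A1 to both parallel lines with radius 13.0 puts E and J at C ± 13.0·n: E = (4.870, 12.05), J = (-4.870, -12.05). Equal radii place N and L the same way about K: N = K + 13.0·n = (61.06, -10.65), L = K − 13.0·n = (51.32, -34.75). Then |CL| = |L − C| = 61.98.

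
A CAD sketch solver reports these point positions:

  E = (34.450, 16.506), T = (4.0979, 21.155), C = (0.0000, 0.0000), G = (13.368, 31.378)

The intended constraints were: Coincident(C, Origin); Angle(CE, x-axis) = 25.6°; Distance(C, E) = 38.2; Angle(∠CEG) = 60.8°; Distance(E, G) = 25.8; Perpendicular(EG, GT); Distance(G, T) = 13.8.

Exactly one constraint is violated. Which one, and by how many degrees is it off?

Perpendicular(EG, GT) — off by 7.00°.

C = (0.00, 0.00) ✓; CE at 25.60° ✓; |CE| = 38.20 ✓; ∠CEG = 60.80° ✓; |EG| = 25.80 ✓; ∠(EG, GT) = 83.00° ✗; |GT| = 13.80 ✓.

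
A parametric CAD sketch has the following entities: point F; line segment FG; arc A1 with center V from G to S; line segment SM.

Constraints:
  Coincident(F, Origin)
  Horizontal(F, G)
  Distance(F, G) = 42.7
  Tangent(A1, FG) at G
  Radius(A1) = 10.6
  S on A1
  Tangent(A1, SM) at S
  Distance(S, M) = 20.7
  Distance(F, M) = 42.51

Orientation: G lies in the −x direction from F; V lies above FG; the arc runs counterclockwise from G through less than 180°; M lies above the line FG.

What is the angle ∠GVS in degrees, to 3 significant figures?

84.1°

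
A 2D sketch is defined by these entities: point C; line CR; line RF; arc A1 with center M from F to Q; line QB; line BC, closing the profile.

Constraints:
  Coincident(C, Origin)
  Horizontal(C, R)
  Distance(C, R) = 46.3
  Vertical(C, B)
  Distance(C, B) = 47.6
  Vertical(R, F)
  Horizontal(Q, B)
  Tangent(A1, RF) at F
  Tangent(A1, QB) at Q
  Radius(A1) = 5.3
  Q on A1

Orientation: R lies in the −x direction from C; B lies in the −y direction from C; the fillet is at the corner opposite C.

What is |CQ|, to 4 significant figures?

62.82

C is at the origin; C and R share the same y with |CR| = 46.3 and R on the −x side, so R = (-46.30, 0.000). CB is vertical with |CB| = 47.6 and B on the −y side, so B = (0.000, -47.60). The virtual corner opposite C is at (-46.30, -47.60). The tangent condition forces MF to be normal to RF and tangency of A1 to QB means the radius MQ is perpendicular to QB, with radius 5.3, so the center M sits 5.3 in from both sides at M = (-41.00, -42.30). That places the tangent points at F = (-46.30, -42.30) on RF and Q = (-41.00, -47.60) on QB. Then |CQ| = |Q − C| = 62.82.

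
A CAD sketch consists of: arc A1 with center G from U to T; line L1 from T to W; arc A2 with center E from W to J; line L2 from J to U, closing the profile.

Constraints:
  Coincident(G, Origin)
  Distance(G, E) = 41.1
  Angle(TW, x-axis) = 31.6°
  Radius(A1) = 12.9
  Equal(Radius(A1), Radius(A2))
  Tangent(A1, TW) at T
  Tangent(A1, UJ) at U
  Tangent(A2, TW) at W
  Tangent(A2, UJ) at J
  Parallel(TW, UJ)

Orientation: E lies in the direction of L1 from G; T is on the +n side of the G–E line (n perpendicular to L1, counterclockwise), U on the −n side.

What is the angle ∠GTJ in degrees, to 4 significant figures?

57.88°

The slot axis is L1's direction at 31.6°, so u = (cos 31.6°, sin 31.6°) = (0.8517, 0.5240) and n = (−sin 31.6°, cos 31.6°) = (-0.5240, 0.8517). G is at the origin and E lies 41.1 along u from G, so E = 41.1·u = (35.01, 21.54). Tangency of A1 to both parallel lines with radius 12.9 puts T and U at G ± 12.9·n: T = (-6.759, 10.99), U = (6.759, -10.99). Equal radii place W and J the same way about E: W = E + 12.9·n = (28.25, 32.52), J = E − 12.9·n = (41.77, 10.55). Then cos ∠GTJ = TG·TJ / (|TG||TJ|), giving 57.88°.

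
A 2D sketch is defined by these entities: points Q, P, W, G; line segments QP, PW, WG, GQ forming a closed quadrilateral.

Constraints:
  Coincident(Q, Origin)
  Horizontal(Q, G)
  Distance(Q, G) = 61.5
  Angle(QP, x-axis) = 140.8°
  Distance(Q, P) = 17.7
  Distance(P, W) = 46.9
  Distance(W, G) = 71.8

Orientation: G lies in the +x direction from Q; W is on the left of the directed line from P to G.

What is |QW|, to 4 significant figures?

52.22

Q is at the origin; QG is horizontal with |QG| = 61.5 and G in +x, so G = (61.5, 0). QP runs at 140.8° with |QP| = 17.7, so P = (-13.72, 11.19). W is determined by |PW| = 46.9 and |WG| = 71.8 together: it lies at the intersection of circle(P, 46.9) and circle(G, 71.8). With |PG| = 76.04, the foot of the radical line on PG is 18.59 from P and the perpendicular offset is √(46.9² − 18.59²) = 43.06. Taking the left-of-PG solution: W = (11.00, 51.04).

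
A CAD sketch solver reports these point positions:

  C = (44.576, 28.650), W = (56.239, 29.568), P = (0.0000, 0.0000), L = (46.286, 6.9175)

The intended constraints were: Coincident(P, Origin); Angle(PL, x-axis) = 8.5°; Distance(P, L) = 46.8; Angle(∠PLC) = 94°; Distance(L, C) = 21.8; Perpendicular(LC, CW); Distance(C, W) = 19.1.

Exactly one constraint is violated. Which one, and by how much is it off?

Distance(C, W) = 19.1 — off by 7.40.

P = (0.00, 0.00) ✓; PL at 8.500° ✓; |PL| = 46.80 ✓; ∠PLC = 94.00° ✓; |LC| = 21.80 ✓; ∠(LC, CW) = 90.00° ✓; |CW| = 11.70 ✗.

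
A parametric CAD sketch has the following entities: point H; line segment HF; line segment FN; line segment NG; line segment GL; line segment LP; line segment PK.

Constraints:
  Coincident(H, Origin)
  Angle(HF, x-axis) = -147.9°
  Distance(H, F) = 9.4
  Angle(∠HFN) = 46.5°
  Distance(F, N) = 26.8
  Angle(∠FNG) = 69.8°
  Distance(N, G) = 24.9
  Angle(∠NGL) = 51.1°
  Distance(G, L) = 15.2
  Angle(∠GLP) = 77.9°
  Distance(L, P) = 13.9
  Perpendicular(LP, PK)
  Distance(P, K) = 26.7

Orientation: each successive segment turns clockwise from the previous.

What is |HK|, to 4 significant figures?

35.36

H is at the origin; HF runs at -147.9° with length 9.4, so F = (-7.963, -4.995). ∠HFN = 46.5° gives FN at 78.60° from the x-axis; with |FN| = 26.8, N = (-2.666, 21.28). ∠FNG = 69.8° gives NG at -31.60° from the x-axis; with |NG| = 24.9, G = (18.54, 8.229). ∠NGL = 51.1° gives GL at -160.5° from the x-axis; with |GL| = 15.2, L = (4.214, 3.155). ∠GLP = 77.9° gives LP at 97.40° from the x-axis; with |LP| = 13.9, P = (2.424, 16.94). The perpendicularity gives PK at right angles to LP, so PK runs at 7.400°; with |PK| = 26.7, K = (28.90, 20.38). Then |HK| = |K − H| = 35.36.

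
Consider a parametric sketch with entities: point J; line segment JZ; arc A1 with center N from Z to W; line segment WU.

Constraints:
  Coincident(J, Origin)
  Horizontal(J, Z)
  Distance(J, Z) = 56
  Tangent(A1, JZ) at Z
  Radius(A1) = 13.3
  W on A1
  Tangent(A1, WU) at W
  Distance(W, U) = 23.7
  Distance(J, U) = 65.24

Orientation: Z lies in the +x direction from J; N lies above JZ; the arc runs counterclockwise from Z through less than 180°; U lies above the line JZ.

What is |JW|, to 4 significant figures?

69.79

J is at the origin; JZ is horizontal with |JZ| = 56.0 and Z on the +x side, so Z = (56.00, 0.000). Tangency of A1 to JZ means the radius NZ is perpendicular to JZ, so N = Z + (0, 13.3) = (56.00, 13.30). Since NW ⟂ WU (tangency), |NU| = √(13.3² + 23.7²) = 27.18 regardless of where W sits on A1. So U lies on both circle(J, 65.24) and circle(N, 27.18); the above-JZ intersection is U = (51.46, 40.10). W is the foot of the tangent from U: W = (66.35, 21.65).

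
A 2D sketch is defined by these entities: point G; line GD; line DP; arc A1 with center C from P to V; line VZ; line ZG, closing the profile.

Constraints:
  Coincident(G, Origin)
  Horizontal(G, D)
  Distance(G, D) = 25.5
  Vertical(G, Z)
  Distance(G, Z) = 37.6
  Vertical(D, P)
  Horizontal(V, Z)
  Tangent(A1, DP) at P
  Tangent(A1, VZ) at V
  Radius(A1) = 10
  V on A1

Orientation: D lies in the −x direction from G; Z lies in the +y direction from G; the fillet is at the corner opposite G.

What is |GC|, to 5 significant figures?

31.655

G is at the origin; G and D share the same y with |GD| = 25.5 and D on the −x side, so D = (-25.500, 0.0000). G and Z share the same x with |GZ| = 37.6 and Z on the +y side, so Z = (0.0000, 37.600). The virtual corner opposite G is at (-25.500, 37.600). Tangency of A1 to DP means the radius CP is perpendicular to DP and since A1 is tangent to VZ there, CV ⟂ VZ, with radius 10.0, so the center C sits 10.0 in from both sides at C = (-15.500, 27.600). Then |GC| = |C − G| = 31.655.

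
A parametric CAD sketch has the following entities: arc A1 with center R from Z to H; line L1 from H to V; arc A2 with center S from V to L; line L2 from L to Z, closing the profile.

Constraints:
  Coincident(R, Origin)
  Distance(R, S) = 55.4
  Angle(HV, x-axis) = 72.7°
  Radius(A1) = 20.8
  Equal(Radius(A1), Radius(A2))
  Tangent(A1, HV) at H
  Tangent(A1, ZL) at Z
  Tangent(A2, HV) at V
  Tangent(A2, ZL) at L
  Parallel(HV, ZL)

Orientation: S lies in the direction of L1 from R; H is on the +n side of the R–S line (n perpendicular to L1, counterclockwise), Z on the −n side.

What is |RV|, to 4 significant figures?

59.18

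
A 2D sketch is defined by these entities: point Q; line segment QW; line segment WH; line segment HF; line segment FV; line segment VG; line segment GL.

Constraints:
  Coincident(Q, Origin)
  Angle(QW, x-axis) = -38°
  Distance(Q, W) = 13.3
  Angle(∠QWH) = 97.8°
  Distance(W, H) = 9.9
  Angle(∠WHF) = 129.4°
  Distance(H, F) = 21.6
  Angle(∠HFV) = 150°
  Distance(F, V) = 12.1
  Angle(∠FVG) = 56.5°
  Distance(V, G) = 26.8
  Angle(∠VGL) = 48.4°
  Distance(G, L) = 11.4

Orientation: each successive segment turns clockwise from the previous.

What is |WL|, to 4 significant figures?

17.36

Q is at the origin; QW runs at -38.0° with length 13.3, so W = (10.48, -8.188). ∠QWH = 97.8° gives WH at -120.2° from the x-axis; with |WH| = 9.9, H = (5.501, -16.74). ∠WHF = 129.4° gives HF at -170.8° from the x-axis; with |HF| = 21.6, F = (-15.82, -20.20). ∠HFV = 150.0° gives FV at 159.2° from the x-axis; with |FV| = 12.1, V = (-27.13, -15.90). ∠FVG = 56.5° gives VG at 35.70° from the x-axis; with |VG| = 26.8, G = (-5.369, -0.2624). ∠VGL = 48.4° gives GL at -95.90° from the x-axis; with |GL| = 11.4, L = (-6.541, -11.60). Then |WL| = |L − W| = 17.36.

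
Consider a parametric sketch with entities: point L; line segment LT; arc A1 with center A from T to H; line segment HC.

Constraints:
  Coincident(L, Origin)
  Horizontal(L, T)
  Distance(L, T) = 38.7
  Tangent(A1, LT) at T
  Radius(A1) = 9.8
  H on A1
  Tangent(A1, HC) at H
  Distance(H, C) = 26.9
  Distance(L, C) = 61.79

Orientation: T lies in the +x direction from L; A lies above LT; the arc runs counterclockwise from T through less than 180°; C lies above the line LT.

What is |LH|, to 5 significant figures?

49.339

Checks: L = (0.00, 0.00) ✓; L.y = 0.00, T.y = 0.00 ✓; |AH| = 9.800 ✓; ∠(AH, HC) = 90.00° ✓; |HC| = 26.90 ✓; |LC| = 61.79 ✓.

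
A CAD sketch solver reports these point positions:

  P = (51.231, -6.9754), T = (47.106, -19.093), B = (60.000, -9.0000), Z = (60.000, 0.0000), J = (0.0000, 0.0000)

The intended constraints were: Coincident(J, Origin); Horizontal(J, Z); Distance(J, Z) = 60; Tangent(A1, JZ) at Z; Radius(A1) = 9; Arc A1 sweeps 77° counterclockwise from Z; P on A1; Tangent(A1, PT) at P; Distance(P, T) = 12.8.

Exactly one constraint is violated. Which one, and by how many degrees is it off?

Tangent(A1, PT) at P — off by 5.80°.

J = (0.00, 0.00) ✓; J.y = 0.00, Z.y = 0.00 ✓; |JZ| = 60.00 ✓; ∠(BZ, ZJ) = 90.00° ✓; |BZ| = 9.000 ✓; bearing(B→P) − bearing(B→Z) = 77.00° ✓; |BP| = 9.000 ✓; ∠(BP, PT) = 95.80° ✗; |PT| = 12.80 ✓.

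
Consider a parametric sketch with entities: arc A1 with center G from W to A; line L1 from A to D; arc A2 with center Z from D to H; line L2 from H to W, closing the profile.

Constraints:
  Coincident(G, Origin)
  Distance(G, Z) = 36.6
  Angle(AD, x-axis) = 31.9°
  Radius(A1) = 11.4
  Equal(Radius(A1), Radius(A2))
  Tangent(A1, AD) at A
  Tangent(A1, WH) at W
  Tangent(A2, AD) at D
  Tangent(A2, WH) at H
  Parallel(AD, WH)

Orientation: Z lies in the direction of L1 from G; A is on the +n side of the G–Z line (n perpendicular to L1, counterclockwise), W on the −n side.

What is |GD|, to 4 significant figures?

38.33

The slot axis is L1's direction at 31.9°, so u = (cos 31.9°, sin 31.9°) = (0.8490, 0.5284) and n = (−sin 31.9°, cos 31.9°) = (-0.5284, 0.8490). G is at the origin and Z lies 36.6 along u from G, so Z = 36.6·u = (31.07, 19.34). Tangency of A1 to both parallel lines with radius 11.4 puts A and W at G ± 11.4·n: A = (-6.024, 9.678), W = (6.024, -9.678). Equal radii place D and H the same way about Z: D = Z + 11.4·n = (25.05, 29.02), H = Z − 11.4·n = (37.10, 9.663). Then |GD| = |D − G| = 38.33.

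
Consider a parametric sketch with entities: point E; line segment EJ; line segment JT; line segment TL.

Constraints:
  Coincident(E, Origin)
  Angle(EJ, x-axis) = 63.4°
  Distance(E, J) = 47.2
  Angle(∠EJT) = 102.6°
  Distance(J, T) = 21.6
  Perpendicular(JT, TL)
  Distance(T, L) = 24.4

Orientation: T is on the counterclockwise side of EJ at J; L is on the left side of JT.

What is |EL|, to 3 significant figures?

38.6

∠EJT = 102.6°, so JT runs at 63.4° + (180° − 102.6°) = 141° from the x-axis; with |JT| = 21.6, T = J + 21.6·(cos 141°, sin 141°) = (4.40, 55.9). JT is perpendicular to TL; with |TL| = 24.4 on the left of JT, L = T + 24.4·(-0.632, -0.775) = (-11.0, 36.9). Then |EL| = |L − E| = 38.6.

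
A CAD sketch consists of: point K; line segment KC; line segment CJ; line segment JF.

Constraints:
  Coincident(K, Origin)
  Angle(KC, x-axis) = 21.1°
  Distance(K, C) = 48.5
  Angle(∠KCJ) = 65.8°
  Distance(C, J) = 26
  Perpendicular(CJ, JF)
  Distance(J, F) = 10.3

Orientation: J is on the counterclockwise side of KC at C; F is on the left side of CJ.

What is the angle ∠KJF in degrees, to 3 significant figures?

7.87°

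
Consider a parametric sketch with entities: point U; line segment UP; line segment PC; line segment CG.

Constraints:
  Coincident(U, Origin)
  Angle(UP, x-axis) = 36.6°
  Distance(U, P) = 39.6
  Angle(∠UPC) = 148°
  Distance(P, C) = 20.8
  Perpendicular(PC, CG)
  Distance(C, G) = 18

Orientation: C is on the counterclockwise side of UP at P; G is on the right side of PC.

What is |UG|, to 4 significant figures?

66.91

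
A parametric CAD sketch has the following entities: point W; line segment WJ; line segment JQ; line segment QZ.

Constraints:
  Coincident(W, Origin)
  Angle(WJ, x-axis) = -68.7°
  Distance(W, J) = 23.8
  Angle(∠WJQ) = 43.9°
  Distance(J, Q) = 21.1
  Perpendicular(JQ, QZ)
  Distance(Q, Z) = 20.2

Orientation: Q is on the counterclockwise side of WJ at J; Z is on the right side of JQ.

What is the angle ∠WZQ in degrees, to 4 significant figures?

6.144°

W is at the origin; WJ runs at -68.7° with length 23.8, so J = 23.8·(cos -68.7°, sin -68.7°) = (8.645, -22.17). ∠WJQ = 43.9°, so JQ runs at -68.7° + (180° − 43.9°) = 67.40° from the x-axis; with |JQ| = 21.1, Q = J + 21.1·(cos 67.40°, sin 67.40°) = (16.75, -2.695). The perpendicularity gives QZ at right angles to JQ; with |QZ| = 20.2 on the right of JQ, Z = Q + 20.2·(0.9232, -0.3843) = (35.40, -10.46). Then cos ∠WZQ = ZW·ZQ / (|ZW||ZQ|), giving 6.144°.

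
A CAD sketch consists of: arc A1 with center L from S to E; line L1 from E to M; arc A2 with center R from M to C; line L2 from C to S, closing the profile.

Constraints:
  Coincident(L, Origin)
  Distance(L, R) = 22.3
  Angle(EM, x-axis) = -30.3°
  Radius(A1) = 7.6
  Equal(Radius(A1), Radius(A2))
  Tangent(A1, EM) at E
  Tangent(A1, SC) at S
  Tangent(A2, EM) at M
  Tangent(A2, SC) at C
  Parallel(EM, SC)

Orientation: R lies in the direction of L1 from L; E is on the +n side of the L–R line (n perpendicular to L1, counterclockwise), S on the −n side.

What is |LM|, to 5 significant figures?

23.559

The slot axis is L1's direction at -30.3°, so u = (cos -30.3°, sin -30.3°) = (0.86340, -0.50453) and n = (−sin -30.3°, cos -30.3°) = (0.50453, 0.86340). L is at the origin and R lies 22.3 along u from L, so R = 22.3·u = (19.254, -11.251). Tangency of A1 to both parallel lines with radius 7.6 puts E and S at L ± 7.6·n: E = (3.8344, 6.5618), S = (-3.8344, -6.5618). Equal radii place M and C the same way about R: M = R + 7.6·n = (23.088, -4.6892), C = R − 7.6·n = (15.419, -17.813). Then |LM| = |M − L| = 23.559.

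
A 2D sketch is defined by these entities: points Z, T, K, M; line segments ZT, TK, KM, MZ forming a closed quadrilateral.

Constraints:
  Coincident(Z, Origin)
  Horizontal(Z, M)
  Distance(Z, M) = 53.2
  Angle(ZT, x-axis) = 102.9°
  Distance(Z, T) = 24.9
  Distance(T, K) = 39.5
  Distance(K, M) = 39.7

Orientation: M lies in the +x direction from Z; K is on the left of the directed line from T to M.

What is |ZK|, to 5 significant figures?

47.196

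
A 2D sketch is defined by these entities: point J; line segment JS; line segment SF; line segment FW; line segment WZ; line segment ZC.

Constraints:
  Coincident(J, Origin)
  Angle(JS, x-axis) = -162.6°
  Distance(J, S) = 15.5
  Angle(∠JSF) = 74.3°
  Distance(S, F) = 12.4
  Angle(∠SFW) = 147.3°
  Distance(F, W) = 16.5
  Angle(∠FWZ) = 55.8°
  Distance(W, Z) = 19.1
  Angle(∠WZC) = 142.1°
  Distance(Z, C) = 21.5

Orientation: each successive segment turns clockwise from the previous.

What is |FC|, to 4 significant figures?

26.79

∠FWZ = 55.8° gives WZ at -65.20° from the x-axis; with |WZ| = 19.1, Z = (1.351, 4.564). ∠WZC = 142.1° gives ZC at -103.1° from the x-axis; with |ZC| = 21.5, C = (-3.522, -16.38). Then |FC| = |C − F| = 26.79.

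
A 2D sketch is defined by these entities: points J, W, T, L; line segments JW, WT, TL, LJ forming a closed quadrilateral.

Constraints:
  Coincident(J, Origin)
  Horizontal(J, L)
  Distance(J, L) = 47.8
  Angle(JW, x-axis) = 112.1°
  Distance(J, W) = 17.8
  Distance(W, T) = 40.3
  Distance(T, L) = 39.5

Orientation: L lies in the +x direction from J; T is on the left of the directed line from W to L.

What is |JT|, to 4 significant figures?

45.45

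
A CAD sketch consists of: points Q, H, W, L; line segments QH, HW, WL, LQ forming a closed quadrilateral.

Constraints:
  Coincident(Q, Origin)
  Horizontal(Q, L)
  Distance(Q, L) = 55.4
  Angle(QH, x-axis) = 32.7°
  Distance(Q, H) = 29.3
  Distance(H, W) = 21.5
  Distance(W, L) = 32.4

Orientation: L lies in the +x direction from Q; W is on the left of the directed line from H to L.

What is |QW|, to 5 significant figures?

50.734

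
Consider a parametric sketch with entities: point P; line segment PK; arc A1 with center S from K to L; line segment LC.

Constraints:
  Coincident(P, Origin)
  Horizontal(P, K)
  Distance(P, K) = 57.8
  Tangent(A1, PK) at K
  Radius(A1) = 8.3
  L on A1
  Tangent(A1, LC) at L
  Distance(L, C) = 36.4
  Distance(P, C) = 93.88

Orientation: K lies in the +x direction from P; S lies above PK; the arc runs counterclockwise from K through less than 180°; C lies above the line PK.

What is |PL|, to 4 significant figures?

63.62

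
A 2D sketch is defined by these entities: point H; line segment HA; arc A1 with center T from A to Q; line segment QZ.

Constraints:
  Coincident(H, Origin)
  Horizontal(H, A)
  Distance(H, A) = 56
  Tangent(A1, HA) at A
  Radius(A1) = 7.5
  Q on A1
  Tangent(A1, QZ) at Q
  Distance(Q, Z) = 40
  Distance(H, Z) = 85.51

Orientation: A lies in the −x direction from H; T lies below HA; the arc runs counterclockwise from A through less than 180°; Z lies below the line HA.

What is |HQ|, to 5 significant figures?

63.526

H is at the origin; HA is horizontal with |HA| = 56.0 and A on the −x side, so A = (-56.000, 0.0000). The tangent condition forces TA to be normal to HA, so T = A + (0, -7.5) = (-56.000, -7.5000). Since TQ ⟂ QZ (tangency), |TZ| = √(7.5² + 40.0²) = 40.697 regardless of where Q sits on A1. So Z lies on both circle(H, 85.51) and circle(T, 40.697); the below-HA intersection is Z = (-73.046, -44.455). Q is the foot of the tangent from Z: Q = (-63.273, -5.6675).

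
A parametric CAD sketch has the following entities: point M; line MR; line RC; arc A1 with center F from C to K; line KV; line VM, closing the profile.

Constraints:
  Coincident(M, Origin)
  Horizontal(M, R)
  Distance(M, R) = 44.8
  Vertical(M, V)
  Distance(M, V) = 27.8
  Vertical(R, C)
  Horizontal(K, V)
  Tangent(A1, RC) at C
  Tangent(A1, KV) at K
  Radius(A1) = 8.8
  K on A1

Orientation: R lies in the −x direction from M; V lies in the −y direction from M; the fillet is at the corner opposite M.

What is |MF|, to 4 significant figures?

40.71

M and V share the same x with |MV| = 27.8 and V on the −y side, so V = (0.000, -27.80). The virtual corner opposite M is at (-44.80, -27.80). Since A1 is tangent to RC there, FC ⟂ RC and A1 meets KV tangentially, so FK is at right angles to KV, with radius 8.8, so the center F sits 8.8 in from both sides at F = (-36.00, -19.00). Then |MF| = |F − M| = 40.71.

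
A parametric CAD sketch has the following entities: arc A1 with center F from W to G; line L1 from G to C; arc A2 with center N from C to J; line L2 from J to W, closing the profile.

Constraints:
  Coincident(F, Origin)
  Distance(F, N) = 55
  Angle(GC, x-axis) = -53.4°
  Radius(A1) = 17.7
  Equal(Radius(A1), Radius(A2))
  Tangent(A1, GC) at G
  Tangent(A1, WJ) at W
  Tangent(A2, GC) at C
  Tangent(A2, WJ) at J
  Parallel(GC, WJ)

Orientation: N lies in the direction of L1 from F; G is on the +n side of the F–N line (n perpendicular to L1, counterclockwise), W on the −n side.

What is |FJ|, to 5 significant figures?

57.778

Tangency of A1 to both parallel lines with radius 17.7 puts G and W at F ± 17.7·n: G = (14.210, 10.553), W = (-14.210, -10.553). Equal radii place C and J the same way about N: C = N + 17.7·n = (47.002, -33.602), J = N − 17.7·n = (18.582, -54.708). Then |FJ| = |J − F| = 57.778.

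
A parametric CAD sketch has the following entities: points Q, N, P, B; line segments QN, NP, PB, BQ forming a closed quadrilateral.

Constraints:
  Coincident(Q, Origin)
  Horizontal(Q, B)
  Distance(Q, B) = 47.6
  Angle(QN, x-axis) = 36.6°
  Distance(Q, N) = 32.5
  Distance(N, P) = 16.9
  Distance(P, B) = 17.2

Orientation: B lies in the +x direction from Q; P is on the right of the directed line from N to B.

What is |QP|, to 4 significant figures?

30.84

Q is at the origin; QB is horizontal with |QB| = 47.6 and B in +x, so B = (47.6, 0). QN runs at 36.6° with |QN| = 32.5, so N = (26.09, 19.38). P is determined by |NP| = 16.9 and |PB| = 17.2 together: it lies at the intersection of circle(N, 16.9) and circle(B, 17.2). With |NB| = 28.95, the foot of the radical line on NB is 14.30 from N and the perpendicular offset is √(16.9² − 14.30²) = 9.009. Taking the right-of-NB solution: P = (30.68, 3.113).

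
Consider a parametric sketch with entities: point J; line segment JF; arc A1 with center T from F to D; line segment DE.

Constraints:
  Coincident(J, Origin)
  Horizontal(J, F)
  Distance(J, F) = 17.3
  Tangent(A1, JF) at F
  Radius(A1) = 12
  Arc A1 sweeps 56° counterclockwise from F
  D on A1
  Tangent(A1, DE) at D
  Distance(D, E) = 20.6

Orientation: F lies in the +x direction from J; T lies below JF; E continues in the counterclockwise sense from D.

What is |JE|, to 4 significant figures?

22.75

J is at the origin; JF is horizontal with |JF| = 17.3 and F on the +x side, so F = (17.30, 0.000). Tangency of A1 to JF means the radius TF is perpendicular to JF, so T = F + (0, -12) = (17.30, -12.00). On A1, F sits at bearing 90° from T; a 56° counterclockwise sweep puts D at bearing 146°, so D = T + 12.0·(cos 146°, sin 146°) = (7.352, -5.290). A1 meets DE tangentially, so TD is at right angles to DE, so DE runs along (−sin 146°, cos 146°); with |DE| = 20.6, E = (-4.168, -22.37). Then |JE| = |E − J| = 22.75.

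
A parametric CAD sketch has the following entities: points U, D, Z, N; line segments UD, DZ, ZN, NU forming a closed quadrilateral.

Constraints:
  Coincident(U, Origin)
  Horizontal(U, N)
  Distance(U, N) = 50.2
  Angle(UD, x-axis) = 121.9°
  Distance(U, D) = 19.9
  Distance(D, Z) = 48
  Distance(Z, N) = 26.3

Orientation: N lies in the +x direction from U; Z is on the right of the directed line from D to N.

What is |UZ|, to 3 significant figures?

30.1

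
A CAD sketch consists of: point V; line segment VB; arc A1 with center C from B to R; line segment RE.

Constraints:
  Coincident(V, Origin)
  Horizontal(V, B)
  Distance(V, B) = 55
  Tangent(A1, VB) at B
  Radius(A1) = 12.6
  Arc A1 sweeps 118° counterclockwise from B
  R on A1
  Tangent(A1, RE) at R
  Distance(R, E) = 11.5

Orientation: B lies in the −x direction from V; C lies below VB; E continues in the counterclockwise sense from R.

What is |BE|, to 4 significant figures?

29.24

V is at the origin; VB is horizontal with |VB| = 55.0 and B on the −x side, so B = (-55.00, 0.000). Tangency of A1 to VB means the radius CB is perpendicular to VB, so C = B + (0, -12.6) = (-55.00, -12.60). On A1, B sits at bearing 90° from C; a 118° counterclockwise sweep puts R at bearing 208°, so R = C + 12.6·(cos 208°, sin 208°) = (-66.13, -18.52). The tangent condition forces CR to be normal to RE, so RE runs along (−sin 208°, cos 208°); with |RE| = 11.5, E = (-60.73, -28.67). Then |BE| = |E − B| = 29.24.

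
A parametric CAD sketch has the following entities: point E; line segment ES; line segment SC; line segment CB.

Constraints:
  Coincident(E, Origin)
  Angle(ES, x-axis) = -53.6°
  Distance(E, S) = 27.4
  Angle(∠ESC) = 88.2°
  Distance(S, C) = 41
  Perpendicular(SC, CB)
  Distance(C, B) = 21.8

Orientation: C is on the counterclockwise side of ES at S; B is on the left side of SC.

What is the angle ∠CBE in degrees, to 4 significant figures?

97.92°

∠ESC = 88.2°, so SC runs at -53.6° + (180° − 88.2°) = 38.20° from the x-axis; with |SC| = 41.0, C = S + 41.0·(cos 38.20°, sin 38.20°) = (48.48, 3.301). The perpendicularity gives CB at right angles to SC; with |CB| = 21.8 on the left of SC, B = C + 21.8·(-0.6184, 0.7859) = (35.00, 20.43). Then cos ∠CBE = BC·BE / (|BC||BE|), giving 97.92°.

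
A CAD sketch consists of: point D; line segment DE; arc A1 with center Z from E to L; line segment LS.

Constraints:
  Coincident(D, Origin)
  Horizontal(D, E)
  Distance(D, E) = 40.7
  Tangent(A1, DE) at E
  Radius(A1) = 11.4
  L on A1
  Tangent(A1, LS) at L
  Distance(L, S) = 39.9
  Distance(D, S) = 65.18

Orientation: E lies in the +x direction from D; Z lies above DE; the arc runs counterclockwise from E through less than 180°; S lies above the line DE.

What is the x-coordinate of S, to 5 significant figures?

38.189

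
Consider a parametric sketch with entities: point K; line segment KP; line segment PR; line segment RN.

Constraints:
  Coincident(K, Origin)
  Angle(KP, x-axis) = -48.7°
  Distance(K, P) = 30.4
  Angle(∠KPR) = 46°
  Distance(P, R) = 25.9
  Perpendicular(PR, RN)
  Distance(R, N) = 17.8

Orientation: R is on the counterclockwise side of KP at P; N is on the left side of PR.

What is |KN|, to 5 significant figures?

6.2785

∠KPR = 46.0°, so PR runs at -48.7° + (180° − 46.0°) = 85.300° from the x-axis; with |PR| = 25.9, R = P + 25.9·(cos 85.300°, sin 85.300°) = (22.186, 2.9745). The perpendicularity gives RN at right angles to PR; with |RN| = 17.8 on the left of PR, N = R + 17.8·(-0.99664, 0.081939) = (4.4461, 4.4330). Then |KN| = |N − K| = 6.2785.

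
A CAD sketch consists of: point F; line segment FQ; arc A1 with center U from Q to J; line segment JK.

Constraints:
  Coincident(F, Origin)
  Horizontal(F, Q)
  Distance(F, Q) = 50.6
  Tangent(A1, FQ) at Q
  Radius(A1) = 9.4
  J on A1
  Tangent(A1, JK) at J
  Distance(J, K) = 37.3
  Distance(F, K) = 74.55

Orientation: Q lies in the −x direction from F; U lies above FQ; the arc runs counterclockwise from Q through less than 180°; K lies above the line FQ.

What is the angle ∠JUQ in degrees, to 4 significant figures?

114.8°

Checks: |UJ| = 9.400 ✓; ∠(UJ, JK) = 90.00° ✓; |JK| = 37.30 ✓; |FK| = 74.55 ✓.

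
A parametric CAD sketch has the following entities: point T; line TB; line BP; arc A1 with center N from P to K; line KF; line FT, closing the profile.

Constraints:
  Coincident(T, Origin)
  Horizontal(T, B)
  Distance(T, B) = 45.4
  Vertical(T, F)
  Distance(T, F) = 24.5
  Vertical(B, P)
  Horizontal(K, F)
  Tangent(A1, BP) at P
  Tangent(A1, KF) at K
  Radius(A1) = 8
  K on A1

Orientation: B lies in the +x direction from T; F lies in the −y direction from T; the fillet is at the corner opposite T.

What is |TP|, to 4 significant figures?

48.31

T is at the origin; T and B share the same y with |TB| = 45.4 and B on the +x side, so B = (45.40, 0.000). T and F share the same x with |TF| = 24.5 and F on the −y side, so F = (0.000, -24.50). The virtual corner opposite T is at (45.40, -24.50). Since A1 is tangent to BP there, NP ⟂ BP and since A1 is tangent to KF there, NK ⟂ KF, with radius 8.0, so the center N sits 8.0 in from both sides at N = (37.40, -16.50). That places the tangent points at P = (45.40, -16.50) on BP and K = (37.40, -24.50) on KF. Then |TP| = |P − T| = 48.31.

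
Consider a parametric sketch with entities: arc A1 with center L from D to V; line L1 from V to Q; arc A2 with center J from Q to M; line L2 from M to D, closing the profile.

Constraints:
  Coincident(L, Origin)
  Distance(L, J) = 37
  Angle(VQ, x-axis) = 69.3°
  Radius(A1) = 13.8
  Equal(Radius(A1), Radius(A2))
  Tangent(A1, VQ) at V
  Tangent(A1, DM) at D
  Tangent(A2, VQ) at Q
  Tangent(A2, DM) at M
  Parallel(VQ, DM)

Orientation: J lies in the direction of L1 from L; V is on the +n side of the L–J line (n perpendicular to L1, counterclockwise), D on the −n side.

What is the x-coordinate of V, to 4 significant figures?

-12.91

The slot axis is L1's direction at 69.3°, so u = (cos 69.3°, sin 69.3°) = (0.3535, 0.9354) and n = (−sin 69.3°, cos 69.3°) = (-0.9354, 0.3535). L is at the origin and J lies 37.0 along u from L, so J = 37.0·u = (13.08, 34.61). Tangency of A1 to both parallel lines with radius 13.8 puts V and D at L ± 13.8·n: V = (-12.91, 4.878), D = (12.91, -4.878). So V.x = -12.91.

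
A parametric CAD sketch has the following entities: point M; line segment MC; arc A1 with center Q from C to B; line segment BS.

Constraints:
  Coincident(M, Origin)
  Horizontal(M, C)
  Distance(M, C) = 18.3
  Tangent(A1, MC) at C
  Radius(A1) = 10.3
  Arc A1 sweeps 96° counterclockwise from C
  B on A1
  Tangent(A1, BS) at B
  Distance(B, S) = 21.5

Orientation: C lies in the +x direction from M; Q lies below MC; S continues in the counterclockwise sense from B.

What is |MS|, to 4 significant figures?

34.34

On A1, C sits at bearing 90° from Q; a 96° counterclockwise sweep puts B at bearing 186°, so B = Q + 10.3·(cos 186°, sin 186°) = (8.056, -11.38). Tangency of A1 to BS means the radius QB is perpendicular to BS, so BS runs along (−sin 186°, cos 186°); with |BS| = 21.5, S = (10.30, -32.76). Then |MS| = |S − M| = 34.34.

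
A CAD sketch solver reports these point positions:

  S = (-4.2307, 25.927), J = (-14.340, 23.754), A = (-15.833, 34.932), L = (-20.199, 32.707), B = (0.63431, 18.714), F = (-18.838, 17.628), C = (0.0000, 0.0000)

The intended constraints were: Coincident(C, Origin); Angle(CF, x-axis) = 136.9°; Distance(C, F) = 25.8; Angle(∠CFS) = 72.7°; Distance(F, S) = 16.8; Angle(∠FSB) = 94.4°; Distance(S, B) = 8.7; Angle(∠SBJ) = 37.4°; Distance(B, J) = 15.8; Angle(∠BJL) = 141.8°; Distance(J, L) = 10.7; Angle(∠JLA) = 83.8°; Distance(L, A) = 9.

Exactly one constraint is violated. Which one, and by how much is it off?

Distance(L, A) = 9 — off by 4.10.

C = (0.00, 0.00) ✓; CF at 136.9° ✓; |CF| = 25.80 ✓; ∠CFS = 72.70° ✓; |FS| = 16.80 ✓; ∠FSB = 94.40° ✓; |SB| = 8.700 ✓; ∠SBJ = 37.40° ✓; |BJ| = 15.80 ✓; ∠BJL = 141.8° ✓; |JL| = 10.70 ✓; ∠JLA = 83.80° ✓; |LA| = 4.900 ✗.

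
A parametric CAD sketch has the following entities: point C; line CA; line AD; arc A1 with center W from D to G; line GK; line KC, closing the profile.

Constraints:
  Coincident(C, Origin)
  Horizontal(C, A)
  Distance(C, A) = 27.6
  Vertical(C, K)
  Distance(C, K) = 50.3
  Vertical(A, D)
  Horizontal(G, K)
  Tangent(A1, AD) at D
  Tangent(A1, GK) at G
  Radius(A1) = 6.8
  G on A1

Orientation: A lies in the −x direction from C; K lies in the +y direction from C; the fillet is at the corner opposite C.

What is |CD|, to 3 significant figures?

51.5

C is at the origin; C and A share the same y with |CA| = 27.6 and A on the −x side, so A = (-27.6, 0.00). C and K share the same x with |CK| = 50.3 and K on the +y side, so K = (0.00, 50.3). The virtual corner opposite C is at (-27.6, 50.3). A1 meets AD tangentially, so WD is at right angles to AD and A1 meets GK tangentially, so WG is at right angles to GK, with radius 6.8, so the center W sits 6.8 in from both sides at W = (-20.8, 43.5). That places the tangent points at D = (-27.6, 43.5) on AD and G = (-20.8, 50.3) on GK. Then |CD| = |D − C| = 51.5.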